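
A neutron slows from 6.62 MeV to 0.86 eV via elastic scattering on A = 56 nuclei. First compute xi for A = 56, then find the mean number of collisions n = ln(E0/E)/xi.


xi = 1 + (A-1)^2/(2A)*ln((A-1)/(A+1)) = 0.03529286 (for A = 56)
n = ln(E0/E) / xi
n = ln(6.62e6 / 0.86) / 0.03529286
n = ln(7.697674e+06) / 0.03529286 = 449.28

449.28


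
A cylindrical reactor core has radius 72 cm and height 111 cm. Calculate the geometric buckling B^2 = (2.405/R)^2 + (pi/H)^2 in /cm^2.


B^2 = (2.405/R)^2 + (pi/H)^2
B^2 = (2.405/72)^2 + (pi/111)^2
B^2 = 0.0019168 /cm^2

0.0019168


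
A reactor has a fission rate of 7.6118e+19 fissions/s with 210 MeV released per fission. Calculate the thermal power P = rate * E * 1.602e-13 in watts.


P = fission_rate * E_MeV * 1.602e-13
P = 7.6118e+19 * 210 * 1.602e-13
P = 2.5608e+09 W

2.5608e+09


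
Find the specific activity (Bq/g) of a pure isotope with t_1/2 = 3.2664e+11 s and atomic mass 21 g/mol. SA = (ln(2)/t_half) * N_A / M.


lambda = ln(2) / t_half = ln(2) / 3.2664e+11 = 2.122052e-12 /s
SA = lambda * N_A / M
SA = 2.122052e-12 * 6.022e23 / 21
SA = 6.0852e+10 Bq/g

6.0852e+10


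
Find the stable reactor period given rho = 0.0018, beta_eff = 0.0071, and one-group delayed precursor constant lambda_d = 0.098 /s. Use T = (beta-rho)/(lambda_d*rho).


T = (beta - rho) / (lambda_d * rho)
T = (0.0071 - 0.0018) / (0.098 * 0.0018)
T = 30.045 s

30.045


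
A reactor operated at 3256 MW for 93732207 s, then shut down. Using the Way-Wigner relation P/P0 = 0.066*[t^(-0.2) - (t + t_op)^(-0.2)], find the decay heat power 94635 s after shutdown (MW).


P/P0 = 0.066 * [t^(-0.2) - (t + t_op)^(-0.2)]
P/P0 = 0.066 * [94635^(-0.2) - (94635 + 93732207)^(-0.2)]
P/P0 = 0.066 * [0.1011090 - 0.02544102] = 0.004994087
P = 3256 * 0.004994087 = 16.261 MW

16.261


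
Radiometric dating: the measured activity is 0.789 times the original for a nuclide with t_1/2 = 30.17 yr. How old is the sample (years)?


lambda = ln(2) / t_half = ln(2) / 30.17 = 0.02297472 /yr
t = -ln(A/A0) / lambda
t = -ln(0.789) / 0.02297472
t = 10.315 yr

10.315


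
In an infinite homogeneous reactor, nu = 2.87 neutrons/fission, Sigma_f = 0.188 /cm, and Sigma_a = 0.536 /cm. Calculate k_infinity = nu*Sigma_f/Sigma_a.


k_inf = nu * Sigma_f / Sigma_a
k_inf = 2.87 * 0.188 / 0.536
k_inf = 1.0066

1.0066


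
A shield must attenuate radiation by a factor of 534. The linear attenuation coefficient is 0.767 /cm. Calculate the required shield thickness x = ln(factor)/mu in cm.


x = ln(factor) / mu
x = ln(534) / 0.767
x = 8.1883 cm

8.1883


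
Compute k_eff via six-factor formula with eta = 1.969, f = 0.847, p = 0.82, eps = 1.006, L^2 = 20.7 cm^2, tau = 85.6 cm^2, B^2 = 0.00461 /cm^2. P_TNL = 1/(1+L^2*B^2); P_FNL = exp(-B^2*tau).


k_inf = eta*f*p*eps = 1.969*0.847*0.82*1.006 = 1.375755
P_TNL = 1/(1 + L^2*B^2) = 1/(1 + 20.7*0.00461) = 0.9128860
P_FNL = exp(-B^2*tau) = exp(-0.00461*85.6) = 0.6739388
k_eff = k_inf * P_TNL * P_FNL = 1.375755 * 0.9128860 * 0.6739388
k_eff = 0.84640

0.84640


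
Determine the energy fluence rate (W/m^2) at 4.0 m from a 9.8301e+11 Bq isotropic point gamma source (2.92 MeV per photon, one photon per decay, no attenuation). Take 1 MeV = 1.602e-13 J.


psi = A * E * 1.602e-13 / (4*pi*r^2)
psi = 9.8301e+11 * 2.92 * 1.602e-13 / (4*pi*4.0^2)
psi = 0.0022870 W/m^2

0.0022870


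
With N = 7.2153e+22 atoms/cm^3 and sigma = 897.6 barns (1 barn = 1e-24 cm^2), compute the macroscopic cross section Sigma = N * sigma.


Sigma = N * sigma_barns * 1e-24
Sigma = 7.2153e+22 * 897.6 * 1e-24
Sigma = 64.765 /cm

64.765


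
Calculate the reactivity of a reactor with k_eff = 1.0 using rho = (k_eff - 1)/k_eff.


rho = (k_eff - 1) / k_eff
rho = (1.0 - 1) / 1.0
rho = 0

0


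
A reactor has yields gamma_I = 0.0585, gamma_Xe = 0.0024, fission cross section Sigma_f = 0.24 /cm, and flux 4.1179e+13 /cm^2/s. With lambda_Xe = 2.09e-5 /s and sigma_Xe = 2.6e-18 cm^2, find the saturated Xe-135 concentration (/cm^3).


Xe_eq = (gamma_I + gamma_Xe) * Sigma_f * phi / (lambda_Xe + sigma_Xe * phi)
Numerator = (0.0585 + 0.0024) * 0.24 * 4.1179e+13 = 6.018723e+11
Denominator = 2.09e-5 + 2.6e-18 * 4.1179e+13 = 1.279654e-04
Xe_eq = 6.018723e+11 / 1.279654e-04 = 4.7034e+15 /cm^3

4.7034e+15


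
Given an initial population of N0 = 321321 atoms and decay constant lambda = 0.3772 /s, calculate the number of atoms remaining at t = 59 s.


N = N0 * exp(-lambda * t)
N = 321321 * exp(-0.3772 * 59)
N = 6.9471e-05

6.9471e-05


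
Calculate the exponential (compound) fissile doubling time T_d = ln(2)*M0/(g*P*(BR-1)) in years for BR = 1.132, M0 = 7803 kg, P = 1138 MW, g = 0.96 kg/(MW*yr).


Breeding gain G = BR - 1 = 1.132 - 1 = 0.132
Fissile production rate = g * P * G = 0.96 * 1138 * 0.132 = 144.20736 kg/yr
T_d = ln(2) * M0 / (g * P * G)
T_d = ln(2) * 7803 / 144.20736 = 37.506 yr

37.506


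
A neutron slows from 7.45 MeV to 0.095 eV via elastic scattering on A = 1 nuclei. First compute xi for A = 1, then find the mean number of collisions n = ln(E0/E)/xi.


xi = 1 + (A-1)^2/(2A)*ln((A-1)/(A+1)) = 1 (for A = 1)
n = ln(E0/E) / xi
n = ln(7.45e6 / 0.095) / 1
n = ln(7.842105e+07) / 1 = 18.178

18.178


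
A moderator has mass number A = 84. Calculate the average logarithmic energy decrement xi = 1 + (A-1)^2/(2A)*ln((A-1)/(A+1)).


xi = 1 + (A-1)^2/(2A) * ln((A-1)/(A+1))
xi = 1 + (84-1)^2/(2*84) * ln((84-1)/(84 +1))
xi = 0.023622

0.023622


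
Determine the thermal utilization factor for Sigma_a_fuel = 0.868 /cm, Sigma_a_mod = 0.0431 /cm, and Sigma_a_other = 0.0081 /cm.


f = Sigma_a_fuel / (Sigma_a_fuel + Sigma_a_mod + Sigma_a_other)
f = 0.868 / (0.868 + 0.0431 + 0.0081)
f = 0.94430

0.94430


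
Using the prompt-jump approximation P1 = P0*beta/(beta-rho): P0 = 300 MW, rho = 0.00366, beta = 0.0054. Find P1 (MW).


P1/P0 = beta / (beta - rho)
P1/P0 = 0.0054 / (0.0054 - 0.00366) = 3.103448
P1 = 300 * 3.103448 = 931.03 MW

931.03


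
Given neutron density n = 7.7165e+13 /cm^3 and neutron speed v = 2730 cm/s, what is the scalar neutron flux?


phi = n * v
phi = 7.7165e+13 * 2730
phi = 2.1066e+17 /cm^2/s

2.1066e+17


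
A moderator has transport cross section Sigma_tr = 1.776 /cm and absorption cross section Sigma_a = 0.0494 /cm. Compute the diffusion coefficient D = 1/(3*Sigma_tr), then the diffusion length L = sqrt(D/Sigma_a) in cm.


D = 1 / (3 * Sigma_tr) = 1 / (3 * 1.776) = 0.1876877 cm
L = sqrt(D / Sigma_a)
L = sqrt(0.1876877 / 0.0494)
L = 1.9492 cm

1.9492


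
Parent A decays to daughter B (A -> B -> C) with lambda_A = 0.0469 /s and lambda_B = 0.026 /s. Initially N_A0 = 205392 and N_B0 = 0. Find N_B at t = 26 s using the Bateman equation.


N_B(t) = lambda_A * N_A0 / (lambda_B - lambda_A) * [exp(-lambda_A*t) - exp(-lambda_B*t)]
exp(-0.0469*26) = 0.2954074; exp(-0.026*26) = 0.5086475
N_B = 0.0469 * 205392 / (0.026 - 0.0469) * (0.2954074 - 0.5086475)
N_B = 98283

98283


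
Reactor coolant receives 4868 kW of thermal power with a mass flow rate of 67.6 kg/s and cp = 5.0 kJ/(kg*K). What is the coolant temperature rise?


dT = Q / (m_dot * cp)
dT = 4868 / (67.6 * 5.0)
dT = 14.402 C

14.402


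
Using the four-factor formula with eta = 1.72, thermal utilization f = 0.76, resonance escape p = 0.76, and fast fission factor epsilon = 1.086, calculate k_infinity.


k_inf = eta * f * p * epsilon
k_inf = 1.72 * 0.76 * 0.76 * 1.086
k_inf = 1.0789

1.0789


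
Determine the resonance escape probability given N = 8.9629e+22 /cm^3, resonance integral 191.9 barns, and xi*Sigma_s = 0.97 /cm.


p = exp(-N * I * 1e-24 / (xi*Sigma_s))
p = exp(-8.9629e+22 * 191.9 * 1e-24 / 0.97)
p = 1.9916e-08

1.9916e-08


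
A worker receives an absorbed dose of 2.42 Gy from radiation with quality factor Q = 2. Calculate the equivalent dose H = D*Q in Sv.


H = D * Q
H = 2.42 * 2
H = 4.8400 Sv

4.8400


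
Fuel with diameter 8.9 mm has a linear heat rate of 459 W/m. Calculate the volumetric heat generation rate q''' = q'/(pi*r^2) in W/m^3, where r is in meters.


r = D / 2 / 1000 = 8.9 / 2 / 1000 = 0.00445 m
q''' = q' / (pi * r^2)
q''' = 459 / (pi * 0.00445^2)
q''' = 7.3781e+06 W/m^3

7.3781e+06


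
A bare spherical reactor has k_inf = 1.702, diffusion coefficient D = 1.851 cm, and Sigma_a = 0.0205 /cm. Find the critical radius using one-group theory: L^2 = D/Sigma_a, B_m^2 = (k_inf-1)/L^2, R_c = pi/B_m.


L^2 = D / Sigma_a = 1.851 / 0.0205 = 90.29268 cm^2
B_m^2 = (k_inf - 1) / L^2 = (1.702 - 1) / 90.29268 = 0.007774717 /cm^2
For a bare sphere: B_g = pi/R, so R_c = pi / sqrt(B_m^2)
R_c = pi / sqrt(0.007774717) = 35.629 cm

35.629


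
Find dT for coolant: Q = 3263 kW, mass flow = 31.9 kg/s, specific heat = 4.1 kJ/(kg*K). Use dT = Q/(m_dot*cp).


dT = Q / (m_dot * cp)
dT = 3263 / (31.9 * 4.1)
dT = 24.948 C

24.948


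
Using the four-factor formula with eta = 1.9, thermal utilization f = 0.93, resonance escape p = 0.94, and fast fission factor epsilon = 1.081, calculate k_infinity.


k_inf = eta * f * p * epsilon
k_inf = 1.9 * 0.93 * 0.94 * 1.081
k_inf = 1.7955

1.7955


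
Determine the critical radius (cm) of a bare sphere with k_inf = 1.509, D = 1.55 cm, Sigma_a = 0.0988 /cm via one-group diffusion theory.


L^2 = D / Sigma_a = 1.55 / 0.0988 = 15.68826 cm^2
B_m^2 = (k_inf - 1) / L^2 = (1.509 - 1) / 15.68826 = 0.03244464 /cm^2
For a bare sphere: B_g = pi/R, so R_c = pi / sqrt(B_m^2)
R_c = pi / sqrt(0.03244464) = 17.441 cm

17.441


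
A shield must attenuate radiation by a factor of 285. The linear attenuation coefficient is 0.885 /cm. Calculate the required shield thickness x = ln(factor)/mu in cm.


x = ln(factor) / mu
x = ln(285) / 0.885
x = 6.3870 cm

6.3870


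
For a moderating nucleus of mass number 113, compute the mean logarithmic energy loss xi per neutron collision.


xi = 1 + (A-1)^2/(2A) * ln((A-1)/(A+1))
xi = 1 + (113-1)^2/(2*113) * ln((113-1)/(113 +1))
xi = 0.017595

0.017595


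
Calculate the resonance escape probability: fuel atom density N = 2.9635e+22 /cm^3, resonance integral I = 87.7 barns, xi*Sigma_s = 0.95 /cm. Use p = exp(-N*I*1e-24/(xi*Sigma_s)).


p = exp(-N * I * 1e-24 / (xi*Sigma_s))
p = exp(-2.9635e+22 * 87.7 * 1e-24 / 0.95)
p = 0.064844

0.064844


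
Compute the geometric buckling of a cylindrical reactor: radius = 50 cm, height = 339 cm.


B^2 = (2.405/R)^2 + (pi/H)^2
B^2 = (2.405/50)^2 + (pi/339)^2
B^2 = 0.0023995 /cm^2

0.0023995


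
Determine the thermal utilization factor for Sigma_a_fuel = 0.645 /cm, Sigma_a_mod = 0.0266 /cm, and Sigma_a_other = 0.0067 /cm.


f = Sigma_a_fuel / (Sigma_a_fuel + Sigma_a_mod + Sigma_a_other)
f = 0.645 / (0.645 + 0.0266 + 0.0067)
f = 0.95091

0.95091


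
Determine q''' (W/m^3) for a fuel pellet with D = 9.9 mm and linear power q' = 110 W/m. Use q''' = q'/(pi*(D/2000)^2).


r = D / 2 / 1000 = 9.9 / 2 / 1000 = 0.00495 m
q''' = q' / (pi * r^2)
q''' = 110 / (pi * 0.00495^2)
q''' = 1.4290e+06 W/m^3

1.4290e+06


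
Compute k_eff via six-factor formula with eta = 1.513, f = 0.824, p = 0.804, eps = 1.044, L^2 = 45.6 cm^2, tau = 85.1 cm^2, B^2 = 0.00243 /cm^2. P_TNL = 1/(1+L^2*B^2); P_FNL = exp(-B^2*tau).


k_inf = eta*f*p*eps = 1.513*0.824*0.804*1.044 = 1.046460
P_TNL = 1/(1 + L^2*B^2) = 1/(1 + 45.6*0.00243) = 0.9002456
P_FNL = exp(-B^2*tau) = exp(-0.00243*85.1) = 0.8131880
k_eff = k_inf * P_TNL * P_FNL = 1.046460 * 0.9002456 * 0.8131880
k_eff = 0.76608

0.76608


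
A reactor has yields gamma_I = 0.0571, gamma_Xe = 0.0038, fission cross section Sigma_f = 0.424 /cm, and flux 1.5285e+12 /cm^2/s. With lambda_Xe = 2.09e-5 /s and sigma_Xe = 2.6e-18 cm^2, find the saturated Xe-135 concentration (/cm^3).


Xe_eq = (gamma_I + gamma_Xe) * Sigma_f * phi / (lambda_Xe + sigma_Xe * phi)
Numerator = (0.0571 + 0.0038) * 0.424 * 1.5285e+12 = 3.946832e+10
Denominator = 2.09e-5 + 2.6e-18 * 1.5285e+12 = 2.487410e-05
Xe_eq = 3.946832e+10 / 2.487410e-05 = 1.5867e+15 /cm^3

1.5867e+15


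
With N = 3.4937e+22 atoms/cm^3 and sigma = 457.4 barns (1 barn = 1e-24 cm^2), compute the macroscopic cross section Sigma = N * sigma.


Sigma = N * sigma_barns * 1e-24
Sigma = 3.4937e+22 * 457.4 * 1e-24
Sigma = 15.980 /cm

15.980


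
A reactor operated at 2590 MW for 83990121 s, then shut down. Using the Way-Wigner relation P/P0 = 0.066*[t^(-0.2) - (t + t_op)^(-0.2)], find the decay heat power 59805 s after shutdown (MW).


P/P0 = 0.066 * [t^(-0.2) - (t + t_op)^(-0.2)]
P/P0 = 0.066 * [59805^(-0.2) - (59805 + 83990121)^(-0.2)]
P/P0 = 0.066 * [0.1108288 - 0.02600714] = 0.005598230
P = 2590 * 0.005598230 = 14.499 MW

14.499


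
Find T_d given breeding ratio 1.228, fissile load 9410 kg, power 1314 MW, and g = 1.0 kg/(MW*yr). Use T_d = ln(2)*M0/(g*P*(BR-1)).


Breeding gain G = BR - 1 = 1.228 - 1 = 0.228
Fissile production rate = g * P * G = 1.0 * 1314 * 0.228 = 299.592 kg/yr
T_d = ln(2) * M0 / (g * P * G)
T_d = ln(2) * 9410 / 299.592 = 21.771 yr

21.771


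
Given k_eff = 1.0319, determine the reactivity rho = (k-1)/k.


rho = (k_eff - 1) / k_eff
rho = (1.0319 - 1) / 1.0319
rho = 0.030914

0.030914


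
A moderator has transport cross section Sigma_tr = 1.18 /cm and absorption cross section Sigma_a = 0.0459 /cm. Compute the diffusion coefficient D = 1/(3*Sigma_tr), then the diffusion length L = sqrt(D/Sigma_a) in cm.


D = 1 / (3 * Sigma_tr) = 1 / (3 * 1.18) = 0.2824859 cm
L = sqrt(D / Sigma_a)
L = sqrt(0.2824859 / 0.0459)
L = 2.4808 cm

2.4808


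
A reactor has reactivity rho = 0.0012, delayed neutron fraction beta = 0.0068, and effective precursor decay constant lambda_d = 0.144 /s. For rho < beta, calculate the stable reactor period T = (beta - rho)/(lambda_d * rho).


T = (beta - rho) / (lambda_d * rho)
T = (0.0068 - 0.0012) / (0.144 * 0.0012)
T = 32.407 s

32.407


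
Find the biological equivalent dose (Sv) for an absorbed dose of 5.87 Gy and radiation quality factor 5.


H = D * Q
H = 5.87 * 5
H = 29.350 Sv

29.350


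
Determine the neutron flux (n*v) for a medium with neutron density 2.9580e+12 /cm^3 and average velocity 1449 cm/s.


phi = n * v
phi = 2.9580e+12 * 1449
phi = 4.2861e+15 /cm^2/s

4.2861e+15


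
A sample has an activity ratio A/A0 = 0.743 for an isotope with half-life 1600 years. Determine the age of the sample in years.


lambda = ln(2) / t_half = ln(2) / 1600 = 4.332170e-04 /yr
t = -ln(A/A0) / lambda
t = -ln(0.743) / 4.332170e-04
t = 685.71 yr

685.71


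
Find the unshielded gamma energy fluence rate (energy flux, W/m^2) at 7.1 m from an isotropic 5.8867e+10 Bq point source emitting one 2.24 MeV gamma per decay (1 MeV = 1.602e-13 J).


psi = A * E * 1.602e-13 / (4*pi*r^2)
psi = 5.8867e+10 * 2.24 * 1.602e-13 / (4*pi*7.1^2)
psi = 3.3347e-05 W/m^2

3.3347e-05


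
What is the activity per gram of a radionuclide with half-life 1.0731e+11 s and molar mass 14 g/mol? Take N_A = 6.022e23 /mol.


lambda = ln(2) / t_half = ln(2) / 1.0731e+11 = 6.459297e-12 /s
SA = lambda * N_A / M
SA = 6.459297e-12 * 6.022e23 / 14
SA = 2.7784e+11 Bq/g

2.7784e+11


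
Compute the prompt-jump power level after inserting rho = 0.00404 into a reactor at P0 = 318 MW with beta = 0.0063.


P1/P0 = beta / (beta - rho)
P1/P0 = 0.0063 / (0.0063 - 0.00404) = 2.787611
P1 = 318 * 2.787611 = 886.46 MW

886.46


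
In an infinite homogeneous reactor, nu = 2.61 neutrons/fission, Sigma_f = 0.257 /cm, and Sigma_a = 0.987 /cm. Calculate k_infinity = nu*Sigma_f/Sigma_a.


k_inf = nu * Sigma_f / Sigma_a
k_inf = 2.61 * 0.257 / 0.987
k_inf = 0.67960

0.67960


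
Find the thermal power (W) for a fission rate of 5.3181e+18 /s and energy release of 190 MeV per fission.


P = fission_rate * E_MeV * 1.602e-13
P = 5.3181e+18 * 190 * 1.602e-13
P = 1.6187e+08 W

1.6187e+08


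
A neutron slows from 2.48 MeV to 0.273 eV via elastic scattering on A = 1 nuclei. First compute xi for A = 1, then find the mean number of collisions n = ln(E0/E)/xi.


xi = 1 + (A-1)^2/(2A)*ln((A-1)/(A+1)) = 1 (for A = 1)
n = ln(E0/E) / xi
n = ln(2.48e6 / 0.273) / 1
n = ln(9.084249e+06) / 1 = 16.022

16.022


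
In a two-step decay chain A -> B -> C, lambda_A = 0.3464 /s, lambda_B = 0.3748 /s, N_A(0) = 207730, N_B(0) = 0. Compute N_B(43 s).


N_B(t) = lambda_A * N_A0 / (lambda_B - lambda_A) * [exp(-lambda_A*t) - exp(-lambda_B*t)]
exp(-0.3464*43) = 3.397010e-07; exp(-0.3748*43) = 1.001697e-07
N_B = 0.3464 * 207730 / (0.3748 - 0.3464) * (3.397010e-07 - 1.001697e-07)
N_B = 0.60691

0.60691


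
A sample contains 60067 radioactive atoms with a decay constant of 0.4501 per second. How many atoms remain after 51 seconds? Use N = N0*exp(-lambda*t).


N = N0 * exp(-lambda * t)
N = 60067 * exp(-0.4501 * 51)
N = 6.4471e-06

6.4471e-06


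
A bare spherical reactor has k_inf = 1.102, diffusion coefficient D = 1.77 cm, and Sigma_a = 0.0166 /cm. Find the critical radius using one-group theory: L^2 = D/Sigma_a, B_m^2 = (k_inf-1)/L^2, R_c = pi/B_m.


L^2 = D / Sigma_a = 1.77 / 0.0166 = 106.6265 cm^2
B_m^2 = (k_inf - 1) / L^2 = (1.102 - 1) / 106.6265 = 9.566102e-04 /cm^2
For a bare sphere: B_g = pi/R, so R_c = pi / sqrt(B_m^2)
R_c = pi / sqrt(9.566102e-04) = 101.57 cm

101.57


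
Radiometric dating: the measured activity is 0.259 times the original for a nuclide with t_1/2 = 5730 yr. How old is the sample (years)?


lambda = ln(2) / t_half = ln(2) / 5730 = 1.209681e-04 /yr
t = -ln(A/A0) / lambda
t = -ln(0.259) / 1.209681e-04
t = 11168 yr

11168


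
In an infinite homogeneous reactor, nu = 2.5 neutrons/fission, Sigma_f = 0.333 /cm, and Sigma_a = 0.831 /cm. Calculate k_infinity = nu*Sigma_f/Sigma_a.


k_inf = nu * Sigma_f / Sigma_a
k_inf = 2.5 * 0.333 / 0.831
k_inf = 1.0018

1.0018


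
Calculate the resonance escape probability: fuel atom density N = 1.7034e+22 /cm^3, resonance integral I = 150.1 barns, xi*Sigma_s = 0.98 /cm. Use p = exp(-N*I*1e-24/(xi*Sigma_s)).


p = exp(-N * I * 1e-24 / (xi*Sigma_s))
p = exp(-1.7034e+22 * 150.1 * 1e-24 / 0.98)
p = 0.073609

0.073609


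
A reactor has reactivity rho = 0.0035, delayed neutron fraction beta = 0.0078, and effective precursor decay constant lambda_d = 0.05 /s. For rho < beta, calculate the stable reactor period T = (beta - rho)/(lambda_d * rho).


T = (beta - rho) / (lambda_d * rho)
T = (0.0078 - 0.0035) / (0.05 * 0.0035)
T = 24.571 s

24.571


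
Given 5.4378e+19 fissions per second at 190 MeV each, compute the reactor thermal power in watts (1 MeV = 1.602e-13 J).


P = fission_rate * E_MeV * 1.602e-13
P = 5.4378e+19 * 190 * 1.602e-13
P = 1.6552e+09 W

1.6552e+09


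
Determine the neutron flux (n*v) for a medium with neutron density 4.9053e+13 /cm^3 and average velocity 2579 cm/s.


phi = n * v
phi = 4.9053e+13 * 2579
phi = 1.2651e+17 /cm^2/s

1.2651e+17


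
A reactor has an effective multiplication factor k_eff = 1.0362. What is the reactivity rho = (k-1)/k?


rho = (k_eff - 1) / k_eff
rho = (1.0362 - 1) / 1.0362
rho = 0.034935

0.034935


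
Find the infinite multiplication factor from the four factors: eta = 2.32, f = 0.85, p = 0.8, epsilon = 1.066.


k_inf = eta * f * p * epsilon
k_inf = 2.32 * 0.85 * 0.8 * 1.066
k_inf = 1.6817

1.6817


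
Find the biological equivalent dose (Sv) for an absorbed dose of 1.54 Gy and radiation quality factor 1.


H = D * Q
H = 1.54 * 1
H = 1.5400 Sv

1.5400


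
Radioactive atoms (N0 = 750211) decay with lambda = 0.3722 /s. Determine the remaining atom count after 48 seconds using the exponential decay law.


N = N0 * exp(-lambda * t)
N = 750211 * exp(-0.3722 * 48)
N = 0.013069

0.013069


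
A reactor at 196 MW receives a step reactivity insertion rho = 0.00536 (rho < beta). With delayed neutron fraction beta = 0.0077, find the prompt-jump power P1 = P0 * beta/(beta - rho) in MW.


P1/P0 = beta / (beta - rho)
P1/P0 = 0.0077 / (0.0077 - 0.00536) = 3.290598
P1 = 196 * 3.290598 = 644.96 MW

644.96


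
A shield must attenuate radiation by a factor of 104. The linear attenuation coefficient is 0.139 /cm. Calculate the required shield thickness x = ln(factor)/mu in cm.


x = ln(factor) / mu
x = ln(104) / 0.139
x = 33.413 cm

33.413


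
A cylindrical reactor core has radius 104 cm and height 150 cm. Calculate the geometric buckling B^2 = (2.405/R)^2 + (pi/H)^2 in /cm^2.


B^2 = (2.405/R)^2 + (pi/H)^2
B^2 = (2.405/104)^2 + (pi/150)^2
B^2 = 9.7341e-04 /cm^2

9.7341e-04


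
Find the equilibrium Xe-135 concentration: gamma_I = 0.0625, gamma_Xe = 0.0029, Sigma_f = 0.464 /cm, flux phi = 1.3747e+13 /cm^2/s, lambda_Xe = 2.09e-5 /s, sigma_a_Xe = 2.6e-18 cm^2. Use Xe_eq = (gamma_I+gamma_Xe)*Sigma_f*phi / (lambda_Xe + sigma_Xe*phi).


Xe_eq = (gamma_I + gamma_Xe) * Sigma_f * phi / (lambda_Xe + sigma_Xe * phi)
Numerator = (0.0625 + 0.0029) * 0.464 * 1.3747e+13 = 4.171610e+11
Denominator = 2.09e-5 + 2.6e-18 * 1.3747e+13 = 5.664220e-05
Xe_eq = 4.171610e+11 / 5.664220e-05 = 7.3648e+15 /cm^3

7.3648e+15


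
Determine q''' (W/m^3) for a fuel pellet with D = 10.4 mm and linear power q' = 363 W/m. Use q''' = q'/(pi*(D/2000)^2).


r = D / 2 / 1000 = 10.4 / 2 / 1000 = 0.0052 m
q''' = q' / (pi * r^2)
q''' = 363 / (pi * 0.0052^2)
q''' = 4.2732e+06 W/m^3

4.2732e+06


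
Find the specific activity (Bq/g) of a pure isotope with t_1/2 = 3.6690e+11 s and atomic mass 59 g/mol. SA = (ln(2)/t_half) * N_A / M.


lambda = ln(2) / t_half = ln(2) / 3.6690e+11 = 1.889199e-12 /s
SA = lambda * N_A / M
SA = 1.889199e-12 * 6.022e23 / 59
SA = 1.9283e+10 Bq/g

1.9283e+10


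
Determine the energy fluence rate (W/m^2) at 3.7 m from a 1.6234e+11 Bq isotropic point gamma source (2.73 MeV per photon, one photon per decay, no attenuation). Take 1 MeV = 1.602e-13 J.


psi = A * E * 1.602e-13 / (4*pi*r^2)
psi = 1.6234e+11 * 2.73 * 1.602e-13 / (4*pi*3.7^2)
psi = 4.1270e-04 W/m^2

4.1270e-04


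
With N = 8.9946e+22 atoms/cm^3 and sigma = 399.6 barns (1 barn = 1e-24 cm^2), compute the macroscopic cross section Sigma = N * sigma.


Sigma = N * sigma_barns * 1e-24
Sigma = 8.9946e+22 * 399.6 * 1e-24
Sigma = 35.942 /cm

35.942


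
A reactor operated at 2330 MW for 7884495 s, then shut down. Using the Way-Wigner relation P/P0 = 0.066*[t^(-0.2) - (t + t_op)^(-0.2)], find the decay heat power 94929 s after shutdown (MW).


P/P0 = 0.066 * [t^(-0.2) - (t + t_op)^(-0.2)]
P/P0 = 0.066 * [94929^(-0.2) - (94929 + 7884495)^(-0.2)]
P/P0 = 0.066 * [0.1010463 - 0.04164911] = 0.003920215
P = 2330 * 0.003920215 = 9.1341 MW

9.1341


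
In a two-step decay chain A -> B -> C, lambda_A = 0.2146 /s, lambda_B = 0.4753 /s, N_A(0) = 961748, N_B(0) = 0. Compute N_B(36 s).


N_B(t) = lambda_A * N_A0 / (lambda_B - lambda_A) * [exp(-lambda_A*t) - exp(-lambda_B*t)]
exp(-0.2146*36) = 4.413819e-04; exp(-0.4753*36) = 3.705732e-08
N_B = 0.2146 * 961748 / (0.4753 - 0.2146) * (4.413819e-04 - 3.705732e-08)
N_B = 349.40

349.40


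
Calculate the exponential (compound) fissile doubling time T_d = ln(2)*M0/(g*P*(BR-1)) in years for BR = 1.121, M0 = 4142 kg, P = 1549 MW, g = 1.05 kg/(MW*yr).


Breeding gain G = BR - 1 = 1.121 - 1 = 0.121
Fissile production rate = g * P * G = 1.05 * 1549 * 0.121 = 196.80045 kg/yr
T_d = ln(2) * M0 / (g * P * G)
T_d = ln(2) * 4142 / 196.80045 = 14.588 yr

14.588


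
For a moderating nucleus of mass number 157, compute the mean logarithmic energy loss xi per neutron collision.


xi = 1 + (A-1)^2/(2A) * ln((A-1)/(A+1))
xi = 1 + (157-1)^2/(2*157) * ln((157-1)/(157 +1))
xi = 0.012685

0.012685


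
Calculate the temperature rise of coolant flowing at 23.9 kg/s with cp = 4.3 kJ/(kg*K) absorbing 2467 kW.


dT = Q / (m_dot * cp)
dT = 2467 / (23.9 * 4.3)
dT = 24.005 C

24.005


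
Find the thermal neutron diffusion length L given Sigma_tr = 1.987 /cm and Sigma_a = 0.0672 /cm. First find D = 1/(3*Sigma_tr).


D = 1 / (3 * Sigma_tr) = 1 / (3 * 1.987) = 0.1677571 cm
L = sqrt(D / Sigma_a)
L = sqrt(0.1677571 / 0.0672)
L = 1.5800 cm

1.5800


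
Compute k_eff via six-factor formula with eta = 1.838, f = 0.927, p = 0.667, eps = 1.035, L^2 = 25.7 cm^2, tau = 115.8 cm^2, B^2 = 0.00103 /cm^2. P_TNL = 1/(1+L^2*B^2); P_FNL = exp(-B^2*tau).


k_inf = eta*f*p*eps = 1.838*0.927*0.667*1.035 = 1.176228
P_TNL = 1/(1 + L^2*B^2) = 1/(1 + 25.7*0.00103) = 0.9742116
P_FNL = exp(-B^2*tau) = exp(-0.00103*115.8) = 0.8875646
k_eff = k_inf * P_TNL * P_FNL = 1.176228 * 0.9742116 * 0.8875646
k_eff = 1.0171

1.0171


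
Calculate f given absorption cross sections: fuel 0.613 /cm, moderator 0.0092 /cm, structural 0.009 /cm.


f = Sigma_a_fuel / (Sigma_a_fuel + Sigma_a_mod + Sigma_a_other)
f = 0.613 / (0.613 + 0.0092 + 0.009)
f = 0.97117

0.97117


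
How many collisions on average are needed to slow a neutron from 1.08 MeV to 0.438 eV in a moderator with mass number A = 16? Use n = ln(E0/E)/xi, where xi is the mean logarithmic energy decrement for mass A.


xi = 1 + (A-1)^2/(2A)*ln((A-1)/(A+1)) = 0.1199467 (for A = 16)
n = ln(E0/E) / xi
n = ln(1.08e6 / 0.438) / 0.1199467
n = ln(2.465753e+06) / 0.1199467 = 122.70

122.70


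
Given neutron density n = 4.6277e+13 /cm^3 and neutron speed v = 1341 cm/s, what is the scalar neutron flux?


phi = n * v
phi = 4.6277e+13 * 1341
phi = 6.2057e+16 /cm^2/s

6.2057e+16


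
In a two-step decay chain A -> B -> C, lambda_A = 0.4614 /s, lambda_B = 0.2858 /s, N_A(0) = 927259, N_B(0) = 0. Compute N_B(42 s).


N_B(t) = lambda_A * N_A0 / (lambda_B - lambda_A) * [exp(-lambda_A*t) - exp(-lambda_B*t)]
exp(-0.4614*42) = 3.836137e-09; exp(-0.2858*42) = 6.122133e-06
N_B = 0.4614 * 927259 / (0.2858 - 0.4614) * (3.836137e-09 - 6.122133e-06)
N_B = 14.907

14.907


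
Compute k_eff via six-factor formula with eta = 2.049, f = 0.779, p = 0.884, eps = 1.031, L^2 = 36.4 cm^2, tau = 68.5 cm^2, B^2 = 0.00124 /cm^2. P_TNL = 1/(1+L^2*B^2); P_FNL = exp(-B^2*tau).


k_inf = eta*f*p*eps = 2.049*0.779*0.884*1.031 = 1.454757
P_TNL = 1/(1 + L^2*B^2) = 1/(1 + 36.4*0.00124) = 0.9568133
P_FNL = exp(-B^2*tau) = exp(-0.00124*68.5) = 0.9185674
k_eff = k_inf * P_TNL * P_FNL = 1.454757 * 0.9568133 * 0.9185674
k_eff = 1.2786

1.2786


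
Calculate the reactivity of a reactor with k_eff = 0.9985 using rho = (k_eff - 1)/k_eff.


rho = (k_eff - 1) / k_eff
rho = (0.9985 - 1) / 0.9985
rho = -0.0015023

-0.0015023


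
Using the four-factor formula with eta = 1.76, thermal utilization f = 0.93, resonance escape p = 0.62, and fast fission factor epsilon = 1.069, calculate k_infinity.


k_inf = eta * f * p * epsilon
k_inf = 1.76 * 0.93 * 0.62 * 1.069
k_inf = 1.0848

1.0848


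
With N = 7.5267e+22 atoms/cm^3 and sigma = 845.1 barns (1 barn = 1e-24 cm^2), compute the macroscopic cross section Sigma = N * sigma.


Sigma = N * sigma_barns * 1e-24
Sigma = 7.5267e+22 * 845.1 * 1e-24
Sigma = 63.608 /cm

63.608


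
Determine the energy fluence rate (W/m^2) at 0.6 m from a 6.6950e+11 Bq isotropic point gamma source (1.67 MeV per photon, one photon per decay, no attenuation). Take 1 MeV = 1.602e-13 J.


psi = A * E * 1.602e-13 / (4*pi*r^2)
psi = 6.6950e+11 * 1.67 * 1.602e-13 / (4*pi*0.6^2)
psi = 0.039593 W/m^2

0.039593


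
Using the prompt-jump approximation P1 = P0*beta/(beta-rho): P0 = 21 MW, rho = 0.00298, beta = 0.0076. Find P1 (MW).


P1/P0 = beta / (beta - rho)
P1/P0 = 0.0076 / (0.0076 - 0.00298) = 1.645022
P1 = 21 * 1.645022 = 34.545 MW

34.545


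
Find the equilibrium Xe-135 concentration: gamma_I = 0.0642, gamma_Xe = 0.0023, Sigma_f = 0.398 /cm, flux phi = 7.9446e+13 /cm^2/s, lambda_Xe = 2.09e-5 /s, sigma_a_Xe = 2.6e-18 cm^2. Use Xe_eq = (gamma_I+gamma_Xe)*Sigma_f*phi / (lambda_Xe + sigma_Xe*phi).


Xe_eq = (gamma_I + gamma_Xe) * Sigma_f * phi / (lambda_Xe + sigma_Xe * phi)
Numerator = (0.0642 + 0.0023) * 0.398 * 7.9446e+13 = 2.102697e+12
Denominator = 2.09e-5 + 2.6e-18 * 7.9446e+13 = 2.274596e-04
Xe_eq = 2.102697e+12 / 2.274596e-04 = 9.2443e+15 /cm^3

9.2443e+15


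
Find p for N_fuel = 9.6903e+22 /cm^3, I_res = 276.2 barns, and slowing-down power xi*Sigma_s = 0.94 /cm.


p = exp(-N * I * 1e-24 / (xi*Sigma_s))
p = exp(-9.6903e+22 * 276.2 * 1e-24 / 0.94)
p = 4.3086e-13

4.3086e-13


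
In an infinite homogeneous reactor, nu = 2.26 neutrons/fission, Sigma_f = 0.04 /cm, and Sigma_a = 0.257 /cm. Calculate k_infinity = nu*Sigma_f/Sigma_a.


k_inf = nu * Sigma_f / Sigma_a
k_inf = 2.26 * 0.04 / 0.257
k_inf = 0.35175

0.35175


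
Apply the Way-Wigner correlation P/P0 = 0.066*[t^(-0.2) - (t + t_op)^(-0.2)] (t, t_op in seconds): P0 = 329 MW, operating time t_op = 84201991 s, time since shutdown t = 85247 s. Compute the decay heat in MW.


P/P0 = 0.066 * [t^(-0.2) - (t + t_op)^(-0.2)]
P/P0 = 0.066 * [85247^(-0.2) - (85247 + 84201991)^(-0.2)]
P/P0 = 0.066 * [0.1032438 - 0.02599248] = 0.005098587
P = 329 * 0.005098587 = 1.6774 MW

1.6774


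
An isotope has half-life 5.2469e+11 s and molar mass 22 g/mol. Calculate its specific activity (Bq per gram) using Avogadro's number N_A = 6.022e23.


lambda = ln(2) / t_half = ln(2) / 5.2469e+11 = 1.321060e-12 /s
SA = lambda * N_A / M
SA = 1.321060e-12 * 6.022e23 / 22
SA = 3.6161e+10 Bq/g

3.6161e+10


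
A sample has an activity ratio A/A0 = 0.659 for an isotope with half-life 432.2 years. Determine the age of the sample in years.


lambda = ln(2) / t_half = ln(2) / 432.2 = 0.001603765 /yr
t = -ln(A/A0) / lambda
t = -ln(0.659) / 0.001603765
t = 260.03 yr

260.03


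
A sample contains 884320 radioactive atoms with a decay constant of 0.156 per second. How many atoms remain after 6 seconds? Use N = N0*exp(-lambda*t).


N = N0 * exp(-lambda * t)
N = 884320 * exp(-0.156 * 6)
N = 346825

346825


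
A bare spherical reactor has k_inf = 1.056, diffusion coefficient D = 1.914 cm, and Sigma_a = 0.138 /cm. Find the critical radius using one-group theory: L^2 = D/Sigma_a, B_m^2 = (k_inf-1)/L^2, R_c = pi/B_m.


L^2 = D / Sigma_a = 1.914 / 0.138 = 13.86957 cm^2
B_m^2 = (k_inf - 1) / L^2 = (1.056 - 1) / 13.86957 = 0.004037616 /cm^2
For a bare sphere: B_g = pi/R, so R_c = pi / sqrt(B_m^2)
R_c = pi / sqrt(0.004037616) = 49.441 cm

49.441


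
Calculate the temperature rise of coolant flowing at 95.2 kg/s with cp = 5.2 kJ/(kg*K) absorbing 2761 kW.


dT = Q / (m_dot * cp)
dT = 2761 / (95.2 * 5.2)
dT = 5.5773 C

5.5773


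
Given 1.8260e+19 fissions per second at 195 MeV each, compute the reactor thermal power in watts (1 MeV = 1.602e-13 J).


P = fission_rate * E_MeV * 1.602e-13
P = 1.8260e+19 * 195 * 1.602e-13
P = 5.7042e+08 W

5.7042e+08


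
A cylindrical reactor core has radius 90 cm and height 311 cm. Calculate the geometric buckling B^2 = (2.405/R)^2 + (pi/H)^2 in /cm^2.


B^2 = (2.405/R)^2 + (pi/H)^2
B^2 = (2.405/90)^2 + (pi/311)^2
B^2 = 8.1612e-04 /cm^2

8.1612e-04


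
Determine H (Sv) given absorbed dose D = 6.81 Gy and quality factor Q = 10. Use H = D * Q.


H = D * Q
H = 6.81 * 10
H = 68.100 Sv

68.100


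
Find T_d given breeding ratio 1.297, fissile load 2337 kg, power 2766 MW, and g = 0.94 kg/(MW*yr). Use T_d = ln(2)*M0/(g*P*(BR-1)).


Breeding gain G = BR - 1 = 1.297 - 1 = 0.297
Fissile production rate = g * P * G = 0.94 * 2766 * 0.297 = 772.21188 kg/yr
T_d = ln(2) * M0 / (g * P * G)
T_d = ln(2) * 2337 / 772.21188 = 2.0977 yr

2.0977


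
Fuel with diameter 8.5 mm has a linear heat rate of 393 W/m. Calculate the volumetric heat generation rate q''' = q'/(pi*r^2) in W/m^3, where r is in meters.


r = D / 2 / 1000 = 8.5 / 2 / 1000 = 0.00425 m
q''' = q' / (pi * r^2)
q''' = 393 / (pi * 0.00425^2)
q''' = 6.9257e+06 W/m^3

6.9257e+06


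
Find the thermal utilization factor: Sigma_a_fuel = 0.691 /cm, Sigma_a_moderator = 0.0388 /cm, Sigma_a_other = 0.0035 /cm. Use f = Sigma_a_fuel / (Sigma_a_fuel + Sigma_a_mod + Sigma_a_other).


f = Sigma_a_fuel / (Sigma_a_fuel + Sigma_a_mod + Sigma_a_other)
f = 0.691 / (0.691 + 0.0388 + 0.0035)
f = 0.94232

0.94232


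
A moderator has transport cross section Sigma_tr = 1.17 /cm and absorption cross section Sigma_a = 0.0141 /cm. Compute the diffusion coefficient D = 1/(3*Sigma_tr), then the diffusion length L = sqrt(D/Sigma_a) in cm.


D = 1 / (3 * Sigma_tr) = 1 / (3 * 1.17) = 0.2849003 cm
L = sqrt(D / Sigma_a)
L = sqrt(0.2849003 / 0.0141)
L = 4.4951 cm

4.4951


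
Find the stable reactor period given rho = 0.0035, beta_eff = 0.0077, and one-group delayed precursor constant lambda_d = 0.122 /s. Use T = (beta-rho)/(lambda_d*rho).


T = (beta - rho) / (lambda_d * rho)
T = (0.0077 - 0.0035) / (0.122 * 0.0035)
T = 9.8361 s

9.8361


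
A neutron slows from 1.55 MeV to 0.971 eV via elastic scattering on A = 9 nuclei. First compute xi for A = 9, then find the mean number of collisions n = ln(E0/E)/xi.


xi = 1 + (A-1)^2/(2A)*ln((A-1)/(A+1)) = 0.2066007 (for A = 9)
n = ln(E0/E) / xi
n = ln(1.55e6 / 0.971) / 0.2066007
n = ln(1.596292e+06) / 0.2066007 = 69.134

69.134


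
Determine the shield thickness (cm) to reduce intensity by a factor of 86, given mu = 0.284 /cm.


x = ln(factor) / mu
x = ln(86) / 0.284
x = 15.684 cm

15.684


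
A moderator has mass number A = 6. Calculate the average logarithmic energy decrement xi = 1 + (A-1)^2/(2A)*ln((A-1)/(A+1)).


xi = 1 + (A-1)^2/(2A) * ln((A-1)/(A+1))
xi = 1 + (6-1)^2/(2*6) * ln((6-1)/(6 +1))
xi = 0.29902

0.29902


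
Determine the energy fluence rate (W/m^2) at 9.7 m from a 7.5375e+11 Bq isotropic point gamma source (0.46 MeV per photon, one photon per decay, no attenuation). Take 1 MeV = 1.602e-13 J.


psi = A * E * 1.602e-13 / (4*pi*r^2)
psi = 7.5375e+11 * 0.46 * 1.602e-13 / (4*pi*9.7^2)
psi = 4.6978e-05 W/m^2

4.6978e-05


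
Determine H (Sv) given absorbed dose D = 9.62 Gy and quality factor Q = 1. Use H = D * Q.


H = D * Q
H = 9.62 * 1
H = 9.6200 Sv

9.6200


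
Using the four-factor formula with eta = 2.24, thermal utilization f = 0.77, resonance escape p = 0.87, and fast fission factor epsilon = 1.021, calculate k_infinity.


k_inf = eta * f * p * epsilon
k_inf = 2.24 * 0.77 * 0.87 * 1.021
k_inf = 1.5321

1.5321


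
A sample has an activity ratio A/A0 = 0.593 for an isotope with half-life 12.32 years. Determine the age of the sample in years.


lambda = ln(2) / t_half = ln(2) / 12.32 = 0.05626195 /yr
t = -ln(A/A0) / lambda
t = -ln(0.593) / 0.05626195
t = 9.2880 yr

9.2880


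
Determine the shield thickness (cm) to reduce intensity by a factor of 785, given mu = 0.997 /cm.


x = ln(factor) / mu
x = ln(785) / 0.997
x = 6.6857 cm

6.6857


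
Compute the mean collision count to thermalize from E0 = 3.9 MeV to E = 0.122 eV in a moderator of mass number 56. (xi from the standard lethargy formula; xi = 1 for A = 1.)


xi = 1 + (A-1)^2/(2A)*ln((A-1)/(A+1)) = 0.03529286 (for A = 56)
n = ln(E0/E) / xi
n = ln(3.9e6 / 0.122) / 0.03529286
n = ln(3.196721e+07) / 0.03529286 = 489.62

489.62


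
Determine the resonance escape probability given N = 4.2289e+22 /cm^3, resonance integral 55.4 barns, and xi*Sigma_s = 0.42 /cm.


p = exp(-N * I * 1e-24 / (xi*Sigma_s))
p = exp(-4.2289e+22 * 55.4 * 1e-24 / 0.42)
p = 0.0037797

0.0037797


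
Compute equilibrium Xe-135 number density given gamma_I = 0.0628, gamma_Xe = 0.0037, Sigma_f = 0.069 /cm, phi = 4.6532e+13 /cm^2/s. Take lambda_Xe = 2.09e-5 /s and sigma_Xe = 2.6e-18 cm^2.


Xe_eq = (gamma_I + gamma_Xe) * Sigma_f * phi / (lambda_Xe + sigma_Xe * phi)
Numerator = (0.0628 + 0.0037) * 0.069 * 4.6532e+13 = 2.135121e+11
Denominator = 2.09e-5 + 2.6e-18 * 4.6532e+13 = 1.418832e-04
Xe_eq = 2.135121e+11 / 1.418832e-04 = 1.5048e+15 /cm^3

1.5048e+15


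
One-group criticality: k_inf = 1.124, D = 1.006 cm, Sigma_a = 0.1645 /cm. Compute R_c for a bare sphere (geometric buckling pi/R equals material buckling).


L^2 = D / Sigma_a = 1.006 / 0.1645 = 6.115502 cm^2
B_m^2 = (k_inf - 1) / L^2 = (1.124 - 1) / 6.115502 = 0.02027634 /cm^2
For a bare sphere: B_g = pi/R, so R_c = pi / sqrt(B_m^2)
R_c = pi / sqrt(0.02027634) = 22.063 cm

22.063


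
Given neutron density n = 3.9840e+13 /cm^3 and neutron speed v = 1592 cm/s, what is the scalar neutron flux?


phi = n * v
phi = 3.9840e+13 * 1592
phi = 6.3425e+16 /cm^2/s

6.3425e+16


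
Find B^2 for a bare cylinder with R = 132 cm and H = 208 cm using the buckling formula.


B^2 = (2.405/R)^2 + (pi/H)^2
B^2 = (2.405/132)^2 + (pi/208)^2
B^2 = 5.6008e-04 /cm^2

5.6008e-04


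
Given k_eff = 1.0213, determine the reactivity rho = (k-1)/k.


rho = (k_eff - 1) / k_eff
rho = (1.0213 - 1) / 1.0213
rho = 0.020856

0.020856


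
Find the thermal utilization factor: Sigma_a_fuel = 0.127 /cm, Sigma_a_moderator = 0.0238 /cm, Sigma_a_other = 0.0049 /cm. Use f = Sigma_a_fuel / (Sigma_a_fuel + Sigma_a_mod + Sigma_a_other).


f = Sigma_a_fuel / (Sigma_a_fuel + Sigma_a_mod + Sigma_a_other)
f = 0.127 / (0.127 + 0.0238 + 0.0049)
f = 0.81567

0.81567


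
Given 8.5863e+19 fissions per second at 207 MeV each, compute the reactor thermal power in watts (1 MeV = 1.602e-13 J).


P = fission_rate * E_MeV * 1.602e-13
P = 8.5863e+19 * 207 * 1.602e-13
P = 2.8473e+09 W

2.8473e+09


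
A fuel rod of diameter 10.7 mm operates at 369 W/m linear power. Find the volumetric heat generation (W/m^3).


r = D / 2 / 1000 = 10.7 / 2 / 1000 = 0.00535 m
q''' = q' / (pi * r^2)
q''' = 369 / (pi * 0.00535^2)
q''' = 4.1036e+06 W/m^3

4.1036e+06


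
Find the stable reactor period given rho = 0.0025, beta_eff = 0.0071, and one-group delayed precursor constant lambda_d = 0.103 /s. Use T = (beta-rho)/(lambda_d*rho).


T = (beta - rho) / (lambda_d * rho)
T = (0.0071 - 0.0025) / (0.103 * 0.0025)
T = 17.864 s

17.864


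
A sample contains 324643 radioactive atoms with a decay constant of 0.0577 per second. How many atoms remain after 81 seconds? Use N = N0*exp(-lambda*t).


N = N0 * exp(-lambda * t)
N = 324643 * exp(-0.0577 * 81)
N = 3031.4

3031.4


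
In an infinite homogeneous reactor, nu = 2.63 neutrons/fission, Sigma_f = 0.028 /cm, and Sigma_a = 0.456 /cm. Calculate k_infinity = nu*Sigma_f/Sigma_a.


k_inf = nu * Sigma_f / Sigma_a
k_inf = 2.63 * 0.028 / 0.456
k_inf = 0.16149

0.16149


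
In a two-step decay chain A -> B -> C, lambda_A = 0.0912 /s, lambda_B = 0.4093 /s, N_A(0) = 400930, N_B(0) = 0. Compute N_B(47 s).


N_B(t) = lambda_A * N_A0 / (lambda_B - lambda_A) * [exp(-lambda_A*t) - exp(-lambda_B*t)]
exp(-0.0912*47) = 0.01375435; exp(-0.4093*47) = 4.420116e-09
N_B = 0.0912 * 400930 / (0.4093 - 0.0912) * (0.01375435 - 4.420116e-09)
N_B = 1581.0

1581.0


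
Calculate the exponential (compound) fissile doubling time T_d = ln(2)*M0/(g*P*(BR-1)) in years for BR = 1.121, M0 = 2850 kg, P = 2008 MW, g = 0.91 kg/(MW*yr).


Breeding gain G = BR - 1 = 1.121 - 1 = 0.121
Fissile production rate = g * P * G = 0.91 * 2008 * 0.121 = 221.10088 kg/yr
T_d = ln(2) * M0 / (g * P * G)
T_d = ln(2) * 2850 / 221.10088 = 8.9347 yr

8.9347


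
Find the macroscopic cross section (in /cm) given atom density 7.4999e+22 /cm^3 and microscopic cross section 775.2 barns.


Sigma = N * sigma_barns * 1e-24
Sigma = 7.4999e+22 * 775.2 * 1e-24
Sigma = 58.139 /cm

58.139


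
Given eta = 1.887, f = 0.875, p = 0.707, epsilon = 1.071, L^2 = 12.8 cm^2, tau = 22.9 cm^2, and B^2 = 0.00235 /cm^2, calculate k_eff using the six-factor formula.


k_inf = eta*f*p*eps = 1.887*0.875*0.707*1.071 = 1.250227
P_TNL = 1/(1 + L^2*B^2) = 1/(1 + 12.8*0.00235) = 0.9707984
P_FNL = exp(-B^2*tau) = exp(-0.00235*22.9) = 0.9476074
k_eff = k_inf * P_TNL * P_FNL = 1.250227 * 0.9707984 * 0.9476074
k_eff = 1.1501

1.1501


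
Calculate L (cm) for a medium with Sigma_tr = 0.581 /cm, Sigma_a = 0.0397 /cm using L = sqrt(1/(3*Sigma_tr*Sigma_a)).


D = 1 / (3 * Sigma_tr) = 1 / (3 * 0.581) = 0.5737235 cm
L = sqrt(D / Sigma_a)
L = sqrt(0.5737235 / 0.0397)
L = 3.8015 cm

3.8015


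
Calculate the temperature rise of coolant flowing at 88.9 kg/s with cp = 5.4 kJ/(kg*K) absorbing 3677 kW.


dT = Q / (m_dot * cp)
dT = 3677 / (88.9 * 5.4)
dT = 7.6595 C

7.6595


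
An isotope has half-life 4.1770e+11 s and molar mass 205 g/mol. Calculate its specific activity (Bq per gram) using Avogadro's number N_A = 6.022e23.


lambda = ln(2) / t_half = ln(2) / 4.1770e+11 = 1.659438e-12 /s
SA = lambda * N_A / M
SA = 1.659438e-12 * 6.022e23 / 205
SA = 4.8747e+09 Bq/g

4.8747e+09
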